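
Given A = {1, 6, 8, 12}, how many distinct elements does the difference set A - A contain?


A - A = {a - a' : a, a' ∈ A}; |A| = 4.
Bounds: 2|A|-1 ≤ |A - A| ≤ |A|² - |A| + 1, i.e. 7 ≤ |A - A| ≤ 13.
Note: 0 ∈ A - A always (from a - a). The set is symmetric: if d ∈ A - A then -d ∈ A - A.
Enumerate nonzero differences d = a - a' with a > a' (then include -d):
Positive differences: {2, 4, 5, 6, 7, 11}
Full difference set: {0} ∪ (positive diffs) ∪ (negative diffs).
|A - A| = 1 + 2·6 = 13 (matches direct enumeration: 13).

|A - A| = 13


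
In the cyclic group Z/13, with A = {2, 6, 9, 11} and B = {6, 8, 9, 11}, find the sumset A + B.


Work in Z/13Z: reduce every sum a + b modulo 13.
Enumerate all 16 pairs:
a = 2: 2+6=8, 2+8=10, 2+9=11, 2+11=0
a = 6: 6+6=12, 6+8=1, 6+9=2, 6+11=4
a = 9: 9+6=2, 9+8=4, 9+9=5, 9+11=7
a = 11: 11+6=4, 11+8=6, 11+9=7, 11+11=9
Distinct residues collected: {0, 1, 2, 4, 5, 6, 7, 8, 9, 10, 11, 12}
|A + B| = 12 (out of 13 total residues).

A + B = {0, 1, 2, 4, 5, 6, 7, 8, 9, 10, 11, 12}


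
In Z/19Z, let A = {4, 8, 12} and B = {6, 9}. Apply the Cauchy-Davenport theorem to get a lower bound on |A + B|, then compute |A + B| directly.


Cauchy-Davenport: |A + B| ≥ min(p, |A| + |B| - 1) for A, B nonempty in Z/pZ.
|A| = 3, |B| = 2, p = 19.
CD lower bound = min(19, 3 + 2 - 1) = min(19, 4) = 4.
Compute A + B mod 19 directly:
a = 4: 4+6=10, 4+9=13
a = 8: 8+6=14, 8+9=17
a = 12: 12+6=18, 12+9=2
A + B = {2, 10, 13, 14, 17, 18}, so |A + B| = 6.
Verify: 6 ≥ 4? Yes ✓.

CD lower bound = 4, actual |A + B| = 6.


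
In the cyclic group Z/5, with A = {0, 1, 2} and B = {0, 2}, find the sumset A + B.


Work in Z/5Z: reduce every sum a + b modulo 5.
Enumerate all 6 pairs:
a = 0: 0+0=0, 0+2=2
a = 1: 1+0=1, 1+2=3
a = 2: 2+0=2, 2+2=4
Distinct residues collected: {0, 1, 2, 3, 4}
|A + B| = 5 (out of 5 total residues).

A + B = {0, 1, 2, 3, 4}


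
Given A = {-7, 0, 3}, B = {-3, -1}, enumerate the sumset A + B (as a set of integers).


A + B = {a + b : a ∈ A, b ∈ B}.
Enumerate all |A|·|B| = 3·2 = 6 pairs (a, b) and collect distinct sums.
a = -7: -7+-3=-10, -7+-1=-8
a = 0: 0+-3=-3, 0+-1=-1
a = 3: 3+-3=0, 3+-1=2
Collecting distinct sums: A + B = {-10, -8, -3, -1, 0, 2}
|A + B| = 6

A + B = {-10, -8, -3, -1, 0, 2}


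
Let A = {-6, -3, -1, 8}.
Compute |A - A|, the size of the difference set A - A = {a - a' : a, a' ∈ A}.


A - A = {a - a' : a, a' ∈ A}; |A| = 4.
Bounds: 2|A|-1 ≤ |A - A| ≤ |A|² - |A| + 1, i.e. 7 ≤ |A - A| ≤ 13.
Note: 0 ∈ A - A always (from a - a). The set is symmetric: if d ∈ A - A then -d ∈ A - A.
Enumerate nonzero differences d = a - a' with a > a' (then include -d):
Positive differences: {2, 3, 5, 9, 11, 14}
Full difference set: {0} ∪ (positive diffs) ∪ (negative diffs).
|A - A| = 1 + 2·6 = 13 (matches direct enumeration: 13).

|A - A| = 13


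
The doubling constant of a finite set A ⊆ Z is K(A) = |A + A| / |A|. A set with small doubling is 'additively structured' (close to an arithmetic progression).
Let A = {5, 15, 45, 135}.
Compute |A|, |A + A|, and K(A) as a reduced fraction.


|A| = 4.
Compute A + A by enumerating all 16 pairs.
A + A = {10, 20, 30, 50, 60, 90, 140, 150, 180, 270}, so |A + A| = 10.
K = |A + A| / |A| = 10/4 = 5/2 ≈ 2.5000.
Reference: AP of size 4 gives K = 7/4 ≈ 1.7500; a fully generic set of size 4 gives K ≈ 2.5000.

|A| = 4, |A + A| = 10, K = 10/4 = 5/2.


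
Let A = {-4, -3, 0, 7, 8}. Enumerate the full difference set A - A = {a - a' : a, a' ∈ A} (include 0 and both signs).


A - A = {a - a' : a, a' ∈ A}.
Compute a - a' for each ordered pair (a, a'):
a = -4: -4--4=0, -4--3=-1, -4-0=-4, -4-7=-11, -4-8=-12
a = -3: -3--4=1, -3--3=0, -3-0=-3, -3-7=-10, -3-8=-11
a = 0: 0--4=4, 0--3=3, 0-0=0, 0-7=-7, 0-8=-8
a = 7: 7--4=11, 7--3=10, 7-0=7, 7-7=0, 7-8=-1
a = 8: 8--4=12, 8--3=11, 8-0=8, 8-7=1, 8-8=0
Collecting distinct values (and noting 0 appears from a-a):
A - A = {-12, -11, -10, -8, -7, -4, -3, -1, 0, 1, 3, 4, 7, 8, 10, 11, 12}
|A - A| = 17

A - A = {-12, -11, -10, -8, -7, -4, -3, -1, 0, 1, 3, 4, 7, 8, 10, 11, 12}


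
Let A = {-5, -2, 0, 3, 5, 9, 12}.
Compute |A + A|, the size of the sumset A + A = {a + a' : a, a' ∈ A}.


A + A = {a + a' : a, a' ∈ A}; |A| = 7.
General bounds: 2|A| - 1 ≤ |A + A| ≤ |A|(|A|+1)/2, i.e. 13 ≤ |A + A| ≤ 28.
Lower bound 2|A|-1 is attained iff A is an arithmetic progression.
Enumerate sums a + a' for a ≤ a' (symmetric, so this suffices):
a = -5: -5+-5=-10, -5+-2=-7, -5+0=-5, -5+3=-2, -5+5=0, -5+9=4, -5+12=7
a = -2: -2+-2=-4, -2+0=-2, -2+3=1, -2+5=3, -2+9=7, -2+12=10
a = 0: 0+0=0, 0+3=3, 0+5=5, 0+9=9, 0+12=12
a = 3: 3+3=6, 3+5=8, 3+9=12, 3+12=15
a = 5: 5+5=10, 5+9=14, 5+12=17
a = 9: 9+9=18, 9+12=21
a = 12: 12+12=24
Distinct sums: {-10, -7, -5, -4, -2, 0, 1, 3, 4, 5, 6, 7, 8, 9, 10, 12, 14, 15, 17, 18, 21, 24}
|A + A| = 22

|A + A| = 22


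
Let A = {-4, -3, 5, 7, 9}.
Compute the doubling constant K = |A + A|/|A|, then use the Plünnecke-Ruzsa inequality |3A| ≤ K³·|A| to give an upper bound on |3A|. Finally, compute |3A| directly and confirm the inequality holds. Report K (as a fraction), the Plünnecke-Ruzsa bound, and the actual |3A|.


|A| = 5.
Step 1: Compute A + A by enumerating all 25 pairs.
A + A = {-8, -7, -6, 1, 2, 3, 4, 5, 6, 10, 12, 14, 16, 18}, so |A + A| = 14.
Step 2: Doubling constant K = |A + A|/|A| = 14/5 = 14/5 ≈ 2.8000.
Step 3: Plünnecke-Ruzsa gives |3A| ≤ K³·|A| = (2.8000)³ · 5 ≈ 109.7600.
Step 4: Compute 3A = A + A + A directly by enumerating all triples (a,b,c) ∈ A³; |3A| = 27.
Step 5: Check 27 ≤ 109.7600? Yes ✓.

K = 14/5, Plünnecke-Ruzsa bound K³|A| ≈ 109.7600, |3A| = 27, inequality holds.


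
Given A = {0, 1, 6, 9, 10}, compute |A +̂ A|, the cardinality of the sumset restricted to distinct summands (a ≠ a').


Restricted sumset: A +̂ A = {a + a' : a ∈ A, a' ∈ A, a ≠ a'}.
Equivalently, take A + A and drop any sum 2a that is achievable ONLY as a + a for a ∈ A (i.e. sums representable only with equal summands).
Enumerate pairs (a, a') with a < a' (symmetric, so each unordered pair gives one sum; this covers all a ≠ a'):
  0 + 1 = 1
  0 + 6 = 6
  0 + 9 = 9
  0 + 10 = 10
  1 + 6 = 7
  1 + 9 = 10
  1 + 10 = 11
  6 + 9 = 15
  6 + 10 = 16
  9 + 10 = 19
Collected distinct sums: {1, 6, 7, 9, 10, 11, 15, 16, 19}
|A +̂ A| = 9
(Reference bound: |A +̂ A| ≥ 2|A| - 3 for |A| ≥ 2, with |A| = 5 giving ≥ 7.)

|A +̂ A| = 9


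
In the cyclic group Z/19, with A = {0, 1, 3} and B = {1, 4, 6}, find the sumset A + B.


Work in Z/19Z: reduce every sum a + b modulo 19.
Enumerate all 9 pairs:
a = 0: 0+1=1, 0+4=4, 0+6=6
a = 1: 1+1=2, 1+4=5, 1+6=7
a = 3: 3+1=4, 3+4=7, 3+6=9
Distinct residues collected: {1, 2, 4, 5, 6, 7, 9}
|A + B| = 7 (out of 19 total residues).

A + B = {1, 2, 4, 5, 6, 7, 9}


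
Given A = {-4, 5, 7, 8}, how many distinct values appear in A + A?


A + A = {a + a' : a, a' ∈ A}; |A| = 4.
General bounds: 2|A| - 1 ≤ |A + A| ≤ |A|(|A|+1)/2, i.e. 7 ≤ |A + A| ≤ 10.
Lower bound 2|A|-1 is attained iff A is an arithmetic progression.
Enumerate sums a + a' for a ≤ a' (symmetric, so this suffices):
a = -4: -4+-4=-8, -4+5=1, -4+7=3, -4+8=4
a = 5: 5+5=10, 5+7=12, 5+8=13
a = 7: 7+7=14, 7+8=15
a = 8: 8+8=16
Distinct sums: {-8, 1, 3, 4, 10, 12, 13, 14, 15, 16}
|A + A| = 10

|A + A| = 10


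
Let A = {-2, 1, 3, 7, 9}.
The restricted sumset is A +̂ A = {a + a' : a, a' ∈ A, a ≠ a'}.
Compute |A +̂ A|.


Restricted sumset: A +̂ A = {a + a' : a ∈ A, a' ∈ A, a ≠ a'}.
Equivalently, take A + A and drop any sum 2a that is achievable ONLY as a + a for a ∈ A (i.e. sums representable only with equal summands).
Enumerate pairs (a, a') with a < a' (symmetric, so each unordered pair gives one sum; this covers all a ≠ a'):
  -2 + 1 = -1
  -2 + 3 = 1
  -2 + 7 = 5
  -2 + 9 = 7
  1 + 3 = 4
  1 + 7 = 8
  1 + 9 = 10
  3 + 7 = 10
  3 + 9 = 12
  7 + 9 = 16
Collected distinct sums: {-1, 1, 4, 5, 7, 8, 10, 12, 16}
|A +̂ A| = 9
(Reference bound: |A +̂ A| ≥ 2|A| - 3 for |A| ≥ 2, with |A| = 5 giving ≥ 7.)

|A +̂ A| = 9


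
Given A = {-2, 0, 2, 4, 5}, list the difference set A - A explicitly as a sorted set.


A - A = {a - a' : a, a' ∈ A}.
Compute a - a' for each ordered pair (a, a'):
a = -2: -2--2=0, -2-0=-2, -2-2=-4, -2-4=-6, -2-5=-7
a = 0: 0--2=2, 0-0=0, 0-2=-2, 0-4=-4, 0-5=-5
a = 2: 2--2=4, 2-0=2, 2-2=0, 2-4=-2, 2-5=-3
a = 4: 4--2=6, 4-0=4, 4-2=2, 4-4=0, 4-5=-1
a = 5: 5--2=7, 5-0=5, 5-2=3, 5-4=1, 5-5=0
Collecting distinct values (and noting 0 appears from a-a):
A - A = {-7, -6, -5, -4, -3, -2, -1, 0, 1, 2, 3, 4, 5, 6, 7}
|A - A| = 15

A - A = {-7, -6, -5, -4, -3, -2, -1, 0, 1, 2, 3, 4, 5, 6, 7}


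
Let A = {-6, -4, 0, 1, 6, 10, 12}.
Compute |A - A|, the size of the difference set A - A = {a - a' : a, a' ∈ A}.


A - A = {a - a' : a, a' ∈ A}; |A| = 7.
Bounds: 2|A|-1 ≤ |A - A| ≤ |A|² - |A| + 1, i.e. 13 ≤ |A - A| ≤ 43.
Note: 0 ∈ A - A always (from a - a). The set is symmetric: if d ∈ A - A then -d ∈ A - A.
Enumerate nonzero differences d = a - a' with a > a' (then include -d):
Positive differences: {1, 2, 4, 5, 6, 7, 9, 10, 11, 12, 14, 16, 18}
Full difference set: {0} ∪ (positive diffs) ∪ (negative diffs).
|A - A| = 1 + 2·13 = 27 (matches direct enumeration: 27).

|A - A| = 27


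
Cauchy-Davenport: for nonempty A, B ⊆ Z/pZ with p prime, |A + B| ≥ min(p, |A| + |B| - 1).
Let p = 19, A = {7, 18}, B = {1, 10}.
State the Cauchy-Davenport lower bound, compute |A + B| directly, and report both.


Cauchy-Davenport: |A + B| ≥ min(p, |A| + |B| - 1) for A, B nonempty in Z/pZ.
|A| = 2, |B| = 2, p = 19.
CD lower bound = min(19, 2 + 2 - 1) = min(19, 3) = 3.
Compute A + B mod 19 directly:
a = 7: 7+1=8, 7+10=17
a = 18: 18+1=0, 18+10=9
A + B = {0, 8, 9, 17}, so |A + B| = 4.
Verify: 4 ≥ 3? Yes ✓.

CD lower bound = 3, actual |A + B| = 4.


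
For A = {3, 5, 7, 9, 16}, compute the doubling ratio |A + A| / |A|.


|A| = 5.
Compute A + A by enumerating all 25 pairs.
A + A = {6, 8, 10, 12, 14, 16, 18, 19, 21, 23, 25, 32}, so |A + A| = 12.
K = |A + A| / |A| = 12/5 (already in lowest terms) ≈ 2.4000.
Reference: AP of size 5 gives K = 9/5 ≈ 1.8000; a fully generic set of size 5 gives K ≈ 3.0000.

|A| = 5, |A + A| = 12, K = 12/5.


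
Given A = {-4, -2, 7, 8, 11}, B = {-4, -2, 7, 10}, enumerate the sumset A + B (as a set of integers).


A + B = {a + b : a ∈ A, b ∈ B}.
Enumerate all |A|·|B| = 5·4 = 20 pairs (a, b) and collect distinct sums.
a = -4: -4+-4=-8, -4+-2=-6, -4+7=3, -4+10=6
a = -2: -2+-4=-6, -2+-2=-4, -2+7=5, -2+10=8
a = 7: 7+-4=3, 7+-2=5, 7+7=14, 7+10=17
a = 8: 8+-4=4, 8+-2=6, 8+7=15, 8+10=18
a = 11: 11+-4=7, 11+-2=9, 11+7=18, 11+10=21
Collecting distinct sums: A + B = {-8, -6, -4, 3, 4, 5, 6, 7, 8, 9, 14, 15, 17, 18, 21}
|A + B| = 15

A + B = {-8, -6, -4, 3, 4, 5, 6, 7, 8, 9, 14, 15, 17, 18, 21}


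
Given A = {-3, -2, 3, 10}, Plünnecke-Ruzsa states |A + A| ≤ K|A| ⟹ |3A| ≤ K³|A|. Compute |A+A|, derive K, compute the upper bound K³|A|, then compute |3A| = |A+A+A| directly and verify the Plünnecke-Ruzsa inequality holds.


|A| = 4.
Step 1: Compute A + A by enumerating all 16 pairs.
A + A = {-6, -5, -4, 0, 1, 6, 7, 8, 13, 20}, so |A + A| = 10.
Step 2: Doubling constant K = |A + A|/|A| = 10/4 = 10/4 ≈ 2.5000.
Step 3: Plünnecke-Ruzsa gives |3A| ≤ K³·|A| = (2.5000)³ · 4 ≈ 62.5000.
Step 4: Compute 3A = A + A + A directly by enumerating all triples (a,b,c) ∈ A³; |3A| = 19.
Step 5: Check 19 ≤ 62.5000? Yes ✓.

K = 10/4, Plünnecke-Ruzsa bound K³|A| ≈ 62.5000, |3A| = 19, inequality holds.


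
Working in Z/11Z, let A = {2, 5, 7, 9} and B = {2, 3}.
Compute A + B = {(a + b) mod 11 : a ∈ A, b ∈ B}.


Work in Z/11Z: reduce every sum a + b modulo 11.
Enumerate all 8 pairs:
a = 2: 2+2=4, 2+3=5
a = 5: 5+2=7, 5+3=8
a = 7: 7+2=9, 7+3=10
a = 9: 9+2=0, 9+3=1
Distinct residues collected: {0, 1, 4, 5, 7, 8, 9, 10}
|A + B| = 8 (out of 11 total residues).

A + B = {0, 1, 4, 5, 7, 8, 9, 10}


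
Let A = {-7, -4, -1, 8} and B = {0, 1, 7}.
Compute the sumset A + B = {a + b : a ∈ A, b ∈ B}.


A + B = {a + b : a ∈ A, b ∈ B}.
Enumerate all |A|·|B| = 4·3 = 12 pairs (a, b) and collect distinct sums.
a = -7: -7+0=-7, -7+1=-6, -7+7=0
a = -4: -4+0=-4, -4+1=-3, -4+7=3
a = -1: -1+0=-1, -1+1=0, -1+7=6
a = 8: 8+0=8, 8+1=9, 8+7=15
Collecting distinct sums: A + B = {-7, -6, -4, -3, -1, 0, 3, 6, 8, 9, 15}
|A + B| = 11

A + B = {-7, -6, -4, -3, -1, 0, 3, 6, 8, 9, 15}


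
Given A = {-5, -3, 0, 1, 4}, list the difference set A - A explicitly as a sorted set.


A - A = {a - a' : a, a' ∈ A}.
Compute a - a' for each ordered pair (a, a'):
a = -5: -5--5=0, -5--3=-2, -5-0=-5, -5-1=-6, -5-4=-9
a = -3: -3--5=2, -3--3=0, -3-0=-3, -3-1=-4, -3-4=-7
a = 0: 0--5=5, 0--3=3, 0-0=0, 0-1=-1, 0-4=-4
a = 1: 1--5=6, 1--3=4, 1-0=1, 1-1=0, 1-4=-3
a = 4: 4--5=9, 4--3=7, 4-0=4, 4-1=3, 4-4=0
Collecting distinct values (and noting 0 appears from a-a):
A - A = {-9, -7, -6, -5, -4, -3, -2, -1, 0, 1, 2, 3, 4, 5, 6, 7, 9}
|A - A| = 17

A - A = {-9, -7, -6, -5, -4, -3, -2, -1, 0, 1, 2, 3, 4, 5, 6, 7, 9}


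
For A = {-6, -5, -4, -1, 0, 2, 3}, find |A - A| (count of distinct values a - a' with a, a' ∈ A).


A - A = {a - a' : a, a' ∈ A}; |A| = 7.
Bounds: 2|A|-1 ≤ |A - A| ≤ |A|² - |A| + 1, i.e. 13 ≤ |A - A| ≤ 43.
Note: 0 ∈ A - A always (from a - a). The set is symmetric: if d ∈ A - A then -d ∈ A - A.
Enumerate nonzero differences d = a - a' with a > a' (then include -d):
Positive differences: {1, 2, 3, 4, 5, 6, 7, 8, 9}
Full difference set: {0} ∪ (positive diffs) ∪ (negative diffs).
|A - A| = 1 + 2·9 = 19 (matches direct enumeration: 19).

|A - A| = 19


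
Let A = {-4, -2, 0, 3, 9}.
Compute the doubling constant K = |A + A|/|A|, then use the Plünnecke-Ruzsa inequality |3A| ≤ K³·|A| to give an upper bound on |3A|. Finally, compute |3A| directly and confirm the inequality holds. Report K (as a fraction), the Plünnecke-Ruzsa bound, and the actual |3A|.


|A| = 5.
Step 1: Compute A + A by enumerating all 25 pairs.
A + A = {-8, -6, -4, -2, -1, 0, 1, 3, 5, 6, 7, 9, 12, 18}, so |A + A| = 14.
Step 2: Doubling constant K = |A + A|/|A| = 14/5 = 14/5 ≈ 2.8000.
Step 3: Plünnecke-Ruzsa gives |3A| ≤ K³·|A| = (2.8000)³ · 5 ≈ 109.7600.
Step 4: Compute 3A = A + A + A directly by enumerating all triples (a,b,c) ∈ A³; |3A| = 27.
Step 5: Check 27 ≤ 109.7600? Yes ✓.

K = 14/5, Plünnecke-Ruzsa bound K³|A| ≈ 109.7600, |3A| = 27, inequality holds.


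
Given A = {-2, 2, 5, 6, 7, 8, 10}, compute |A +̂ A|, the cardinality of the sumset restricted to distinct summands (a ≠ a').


Restricted sumset: A +̂ A = {a + a' : a ∈ A, a' ∈ A, a ≠ a'}.
Equivalently, take A + A and drop any sum 2a that is achievable ONLY as a + a for a ∈ A (i.e. sums representable only with equal summands).
Enumerate pairs (a, a') with a < a' (symmetric, so each unordered pair gives one sum; this covers all a ≠ a'):
  -2 + 2 = 0
  -2 + 5 = 3
  -2 + 6 = 4
  -2 + 7 = 5
  -2 + 8 = 6
  -2 + 10 = 8
  2 + 5 = 7
  2 + 6 = 8
  2 + 7 = 9
  2 + 8 = 10
  2 + 10 = 12
  5 + 6 = 11
  5 + 7 = 12
  5 + 8 = 13
  5 + 10 = 15
  6 + 7 = 13
  6 + 8 = 14
  6 + 10 = 16
  7 + 8 = 15
  7 + 10 = 17
  8 + 10 = 18
Collected distinct sums: {0, 3, 4, 5, 6, 7, 8, 9, 10, 11, 12, 13, 14, 15, 16, 17, 18}
|A +̂ A| = 17
(Reference bound: |A +̂ A| ≥ 2|A| - 3 for |A| ≥ 2, with |A| = 7 giving ≥ 11.)

|A +̂ A| = 17


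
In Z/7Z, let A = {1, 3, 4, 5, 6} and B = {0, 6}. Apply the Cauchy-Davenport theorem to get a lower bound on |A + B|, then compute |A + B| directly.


Cauchy-Davenport: |A + B| ≥ min(p, |A| + |B| - 1) for A, B nonempty in Z/pZ.
|A| = 5, |B| = 2, p = 7.
CD lower bound = min(7, 5 + 2 - 1) = min(7, 6) = 6.
Compute A + B mod 7 directly:
a = 1: 1+0=1, 1+6=0
a = 3: 3+0=3, 3+6=2
a = 4: 4+0=4, 4+6=3
a = 5: 5+0=5, 5+6=4
a = 6: 6+0=6, 6+6=5
A + B = {0, 1, 2, 3, 4, 5, 6}, so |A + B| = 7.
Verify: 7 ≥ 6? Yes ✓.

CD lower bound = 6, actual |A + B| = 7.


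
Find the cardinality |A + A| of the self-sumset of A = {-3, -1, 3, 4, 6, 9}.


A + A = {a + a' : a, a' ∈ A}; |A| = 6.
General bounds: 2|A| - 1 ≤ |A + A| ≤ |A|(|A|+1)/2, i.e. 11 ≤ |A + A| ≤ 21.
Lower bound 2|A|-1 is attained iff A is an arithmetic progression.
Enumerate sums a + a' for a ≤ a' (symmetric, so this suffices):
a = -3: -3+-3=-6, -3+-1=-4, -3+3=0, -3+4=1, -3+6=3, -3+9=6
a = -1: -1+-1=-2, -1+3=2, -1+4=3, -1+6=5, -1+9=8
a = 3: 3+3=6, 3+4=7, 3+6=9, 3+9=12
a = 4: 4+4=8, 4+6=10, 4+9=13
a = 6: 6+6=12, 6+9=15
a = 9: 9+9=18
Distinct sums: {-6, -4, -2, 0, 1, 2, 3, 5, 6, 7, 8, 9, 10, 12, 13, 15, 18}
|A + A| = 17

|A + A| = 17


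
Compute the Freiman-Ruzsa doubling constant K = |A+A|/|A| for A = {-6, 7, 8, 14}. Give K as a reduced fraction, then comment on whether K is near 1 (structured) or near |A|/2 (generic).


|A| = 4.
Compute A + A by enumerating all 16 pairs.
A + A = {-12, 1, 2, 8, 14, 15, 16, 21, 22, 28}, so |A + A| = 10.
K = |A + A| / |A| = 10/4 = 5/2 ≈ 2.5000.
Reference: AP of size 4 gives K = 7/4 ≈ 1.7500; a fully generic set of size 4 gives K ≈ 2.5000.

|A| = 4, |A + A| = 10, K = 10/4 = 5/2.


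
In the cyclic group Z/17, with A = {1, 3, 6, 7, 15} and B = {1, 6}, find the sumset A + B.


Work in Z/17Z: reduce every sum a + b modulo 17.
Enumerate all 10 pairs:
a = 1: 1+1=2, 1+6=7
a = 3: 3+1=4, 3+6=9
a = 6: 6+1=7, 6+6=12
a = 7: 7+1=8, 7+6=13
a = 15: 15+1=16, 15+6=4
Distinct residues collected: {2, 4, 7, 8, 9, 12, 13, 16}
|A + B| = 8 (out of 17 total residues).

A + B = {2, 4, 7, 8, 9, 12, 13, 16}


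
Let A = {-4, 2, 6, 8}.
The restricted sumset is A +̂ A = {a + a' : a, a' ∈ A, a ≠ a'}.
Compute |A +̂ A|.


Restricted sumset: A +̂ A = {a + a' : a ∈ A, a' ∈ A, a ≠ a'}.
Equivalently, take A + A and drop any sum 2a that is achievable ONLY as a + a for a ∈ A (i.e. sums representable only with equal summands).
Enumerate pairs (a, a') with a < a' (symmetric, so each unordered pair gives one sum; this covers all a ≠ a'):
  -4 + 2 = -2
  -4 + 6 = 2
  -4 + 8 = 4
  2 + 6 = 8
  2 + 8 = 10
  6 + 8 = 14
Collected distinct sums: {-2, 2, 4, 8, 10, 14}
|A +̂ A| = 6
(Reference bound: |A +̂ A| ≥ 2|A| - 3 for |A| ≥ 2, with |A| = 4 giving ≥ 5.)

|A +̂ A| = 6


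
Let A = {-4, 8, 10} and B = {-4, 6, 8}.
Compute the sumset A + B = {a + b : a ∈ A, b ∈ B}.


A + B = {a + b : a ∈ A, b ∈ B}.
Enumerate all |A|·|B| = 3·3 = 9 pairs (a, b) and collect distinct sums.
a = -4: -4+-4=-8, -4+6=2, -4+8=4
a = 8: 8+-4=4, 8+6=14, 8+8=16
a = 10: 10+-4=6, 10+6=16, 10+8=18
Collecting distinct sums: A + B = {-8, 2, 4, 6, 14, 16, 18}
|A + B| = 7

A + B = {-8, 2, 4, 6, 14, 16, 18}


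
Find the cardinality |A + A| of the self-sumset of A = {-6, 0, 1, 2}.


A + A = {a + a' : a, a' ∈ A}; |A| = 4.
General bounds: 2|A| - 1 ≤ |A + A| ≤ |A|(|A|+1)/2, i.e. 7 ≤ |A + A| ≤ 10.
Lower bound 2|A|-1 is attained iff A is an arithmetic progression.
Enumerate sums a + a' for a ≤ a' (symmetric, so this suffices):
a = -6: -6+-6=-12, -6+0=-6, -6+1=-5, -6+2=-4
a = 0: 0+0=0, 0+1=1, 0+2=2
a = 1: 1+1=2, 1+2=3
a = 2: 2+2=4
Distinct sums: {-12, -6, -5, -4, 0, 1, 2, 3, 4}
|A + A| = 9

|A + A| = 9


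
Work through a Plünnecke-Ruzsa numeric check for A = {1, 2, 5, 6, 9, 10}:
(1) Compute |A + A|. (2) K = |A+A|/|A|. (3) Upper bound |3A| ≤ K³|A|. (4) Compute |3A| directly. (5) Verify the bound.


|A| = 6.
Step 1: Compute A + A by enumerating all 36 pairs.
A + A = {2, 3, 4, 6, 7, 8, 10, 11, 12, 14, 15, 16, 18, 19, 20}, so |A + A| = 15.
Step 2: Doubling constant K = |A + A|/|A| = 15/6 = 15/6 ≈ 2.5000.
Step 3: Plünnecke-Ruzsa gives |3A| ≤ K³·|A| = (2.5000)³ · 6 ≈ 93.7500.
Step 4: Compute 3A = A + A + A directly by enumerating all triples (a,b,c) ∈ A³; |3A| = 28.
Step 5: Check 28 ≤ 93.7500? Yes ✓.

K = 15/6, Plünnecke-Ruzsa bound K³|A| ≈ 93.7500, |3A| = 28, inequality holds.


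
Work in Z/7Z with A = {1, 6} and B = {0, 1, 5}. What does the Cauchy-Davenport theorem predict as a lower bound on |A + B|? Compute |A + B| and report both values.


Cauchy-Davenport: |A + B| ≥ min(p, |A| + |B| - 1) for A, B nonempty in Z/pZ.
|A| = 2, |B| = 3, p = 7.
CD lower bound = min(7, 2 + 3 - 1) = min(7, 4) = 4.
Compute A + B mod 7 directly:
a = 1: 1+0=1, 1+1=2, 1+5=6
a = 6: 6+0=6, 6+1=0, 6+5=4
A + B = {0, 1, 2, 4, 6}, so |A + B| = 5.
Verify: 5 ≥ 4? Yes ✓.

CD lower bound = 4, actual |A + B| = 5.


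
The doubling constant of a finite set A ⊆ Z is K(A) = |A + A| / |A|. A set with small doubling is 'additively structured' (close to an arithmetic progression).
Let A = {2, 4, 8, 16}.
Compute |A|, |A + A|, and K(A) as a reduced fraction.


|A| = 4.
Compute A + A by enumerating all 16 pairs.
A + A = {4, 6, 8, 10, 12, 16, 18, 20, 24, 32}, so |A + A| = 10.
K = |A + A| / |A| = 10/4 = 5/2 ≈ 2.5000.
Reference: AP of size 4 gives K = 7/4 ≈ 1.7500; a fully generic set of size 4 gives K ≈ 2.5000.

|A| = 4, |A + A| = 10, K = 10/4 = 5/2.


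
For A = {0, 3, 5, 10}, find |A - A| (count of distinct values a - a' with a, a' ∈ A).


A - A = {a - a' : a, a' ∈ A}; |A| = 4.
Bounds: 2|A|-1 ≤ |A - A| ≤ |A|² - |A| + 1, i.e. 7 ≤ |A - A| ≤ 13.
Note: 0 ∈ A - A always (from a - a). The set is symmetric: if d ∈ A - A then -d ∈ A - A.
Enumerate nonzero differences d = a - a' with a > a' (then include -d):
Positive differences: {2, 3, 5, 7, 10}
Full difference set: {0} ∪ (positive diffs) ∪ (negative diffs).
|A - A| = 1 + 2·5 = 11 (matches direct enumeration: 11).

|A - A| = 11


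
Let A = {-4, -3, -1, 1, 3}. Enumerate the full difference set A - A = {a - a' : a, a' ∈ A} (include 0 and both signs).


A - A = {a - a' : a, a' ∈ A}.
Compute a - a' for each ordered pair (a, a'):
a = -4: -4--4=0, -4--3=-1, -4--1=-3, -4-1=-5, -4-3=-7
a = -3: -3--4=1, -3--3=0, -3--1=-2, -3-1=-4, -3-3=-6
a = -1: -1--4=3, -1--3=2, -1--1=0, -1-1=-2, -1-3=-4
a = 1: 1--4=5, 1--3=4, 1--1=2, 1-1=0, 1-3=-2
a = 3: 3--4=7, 3--3=6, 3--1=4, 3-1=2, 3-3=0
Collecting distinct values (and noting 0 appears from a-a):
A - A = {-7, -6, -5, -4, -3, -2, -1, 0, 1, 2, 3, 4, 5, 6, 7}
|A - A| = 15

A - A = {-7, -6, -5, -4, -3, -2, -1, 0, 1, 2, 3, 4, 5, 6, 7}


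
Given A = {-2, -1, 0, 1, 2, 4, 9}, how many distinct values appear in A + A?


A + A = {a + a' : a, a' ∈ A}; |A| = 7.
General bounds: 2|A| - 1 ≤ |A + A| ≤ |A|(|A|+1)/2, i.e. 13 ≤ |A + A| ≤ 28.
Lower bound 2|A|-1 is attained iff A is an arithmetic progression.
Enumerate sums a + a' for a ≤ a' (symmetric, so this suffices):
a = -2: -2+-2=-4, -2+-1=-3, -2+0=-2, -2+1=-1, -2+2=0, -2+4=2, -2+9=7
a = -1: -1+-1=-2, -1+0=-1, -1+1=0, -1+2=1, -1+4=3, -1+9=8
a = 0: 0+0=0, 0+1=1, 0+2=2, 0+4=4, 0+9=9
a = 1: 1+1=2, 1+2=3, 1+4=5, 1+9=10
a = 2: 2+2=4, 2+4=6, 2+9=11
a = 4: 4+4=8, 4+9=13
a = 9: 9+9=18
Distinct sums: {-4, -3, -2, -1, 0, 1, 2, 3, 4, 5, 6, 7, 8, 9, 10, 11, 13, 18}
|A + A| = 18

|A + A| = 18


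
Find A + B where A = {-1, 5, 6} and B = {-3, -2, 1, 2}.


A + B = {a + b : a ∈ A, b ∈ B}.
Enumerate all |A|·|B| = 3·4 = 12 pairs (a, b) and collect distinct sums.
a = -1: -1+-3=-4, -1+-2=-3, -1+1=0, -1+2=1
a = 5: 5+-3=2, 5+-2=3, 5+1=6, 5+2=7
a = 6: 6+-3=3, 6+-2=4, 6+1=7, 6+2=8
Collecting distinct sums: A + B = {-4, -3, 0, 1, 2, 3, 4, 6, 7, 8}
|A + B| = 10

A + B = {-4, -3, 0, 1, 2, 3, 4, 6, 7, 8}


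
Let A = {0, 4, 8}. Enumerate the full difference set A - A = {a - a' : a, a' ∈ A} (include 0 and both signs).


A - A = {a - a' : a, a' ∈ A}.
Compute a - a' for each ordered pair (a, a'):
a = 0: 0-0=0, 0-4=-4, 0-8=-8
a = 4: 4-0=4, 4-4=0, 4-8=-4
a = 8: 8-0=8, 8-4=4, 8-8=0
Collecting distinct values (and noting 0 appears from a-a):
A - A = {-8, -4, 0, 4, 8}
|A - A| = 5

A - A = {-8, -4, 0, 4, 8}


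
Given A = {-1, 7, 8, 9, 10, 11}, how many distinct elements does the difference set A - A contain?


A - A = {a - a' : a, a' ∈ A}; |A| = 6.
Bounds: 2|A|-1 ≤ |A - A| ≤ |A|² - |A| + 1, i.e. 11 ≤ |A - A| ≤ 31.
Note: 0 ∈ A - A always (from a - a). The set is symmetric: if d ∈ A - A then -d ∈ A - A.
Enumerate nonzero differences d = a - a' with a > a' (then include -d):
Positive differences: {1, 2, 3, 4, 8, 9, 10, 11, 12}
Full difference set: {0} ∪ (positive diffs) ∪ (negative diffs).
|A - A| = 1 + 2·9 = 19 (matches direct enumeration: 19).

|A - A| = 19


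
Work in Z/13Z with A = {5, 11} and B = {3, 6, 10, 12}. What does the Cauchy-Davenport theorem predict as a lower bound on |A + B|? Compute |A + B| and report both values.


Cauchy-Davenport: |A + B| ≥ min(p, |A| + |B| - 1) for A, B nonempty in Z/pZ.
|A| = 2, |B| = 4, p = 13.
CD lower bound = min(13, 2 + 4 - 1) = min(13, 5) = 5.
Compute A + B mod 13 directly:
a = 5: 5+3=8, 5+6=11, 5+10=2, 5+12=4
a = 11: 11+3=1, 11+6=4, 11+10=8, 11+12=10
A + B = {1, 2, 4, 8, 10, 11}, so |A + B| = 6.
Verify: 6 ≥ 5? Yes ✓.

CD lower bound = 5, actual |A + B| = 6.


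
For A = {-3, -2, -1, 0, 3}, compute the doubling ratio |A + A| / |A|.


|A| = 5.
Compute A + A by enumerating all 25 pairs.
A + A = {-6, -5, -4, -3, -2, -1, 0, 1, 2, 3, 6}, so |A + A| = 11.
K = |A + A| / |A| = 11/5 (already in lowest terms) ≈ 2.2000.
Reference: AP of size 5 gives K = 9/5 ≈ 1.8000; a fully generic set of size 5 gives K ≈ 3.0000.

|A| = 5, |A + A| = 11, K = 11/5.


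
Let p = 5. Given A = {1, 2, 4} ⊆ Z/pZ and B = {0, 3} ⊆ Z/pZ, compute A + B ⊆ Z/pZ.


Work in Z/5Z: reduce every sum a + b modulo 5.
Enumerate all 6 pairs:
a = 1: 1+0=1, 1+3=4
a = 2: 2+0=2, 2+3=0
a = 4: 4+0=4, 4+3=2
Distinct residues collected: {0, 1, 2, 4}
|A + B| = 4 (out of 5 total residues).

A + B = {0, 1, 2, 4}


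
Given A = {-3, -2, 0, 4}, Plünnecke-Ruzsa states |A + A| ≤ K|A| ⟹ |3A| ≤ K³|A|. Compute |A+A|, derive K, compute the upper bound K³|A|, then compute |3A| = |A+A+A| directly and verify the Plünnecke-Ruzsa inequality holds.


|A| = 4.
Step 1: Compute A + A by enumerating all 16 pairs.
A + A = {-6, -5, -4, -3, -2, 0, 1, 2, 4, 8}, so |A + A| = 10.
Step 2: Doubling constant K = |A + A|/|A| = 10/4 = 10/4 ≈ 2.5000.
Step 3: Plünnecke-Ruzsa gives |3A| ≤ K³·|A| = (2.5000)³ · 4 ≈ 62.5000.
Step 4: Compute 3A = A + A + A directly by enumerating all triples (a,b,c) ∈ A³; |3A| = 17.
Step 5: Check 17 ≤ 62.5000? Yes ✓.

K = 10/4, Plünnecke-Ruzsa bound K³|A| ≈ 62.5000, |3A| = 17, inequality holds.


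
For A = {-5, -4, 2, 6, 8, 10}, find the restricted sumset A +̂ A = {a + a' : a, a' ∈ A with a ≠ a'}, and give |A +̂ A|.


Restricted sumset: A +̂ A = {a + a' : a ∈ A, a' ∈ A, a ≠ a'}.
Equivalently, take A + A and drop any sum 2a that is achievable ONLY as a + a for a ∈ A (i.e. sums representable only with equal summands).
Enumerate pairs (a, a') with a < a' (symmetric, so each unordered pair gives one sum; this covers all a ≠ a'):
  -5 + -4 = -9
  -5 + 2 = -3
  -5 + 6 = 1
  -5 + 8 = 3
  -5 + 10 = 5
  -4 + 2 = -2
  -4 + 6 = 2
  -4 + 8 = 4
  -4 + 10 = 6
  2 + 6 = 8
  2 + 8 = 10
  2 + 10 = 12
  6 + 8 = 14
  6 + 10 = 16
  8 + 10 = 18
Collected distinct sums: {-9, -3, -2, 1, 2, 3, 4, 5, 6, 8, 10, 12, 14, 16, 18}
|A +̂ A| = 15
(Reference bound: |A +̂ A| ≥ 2|A| - 3 for |A| ≥ 2, with |A| = 6 giving ≥ 9.)

|A +̂ A| = 15


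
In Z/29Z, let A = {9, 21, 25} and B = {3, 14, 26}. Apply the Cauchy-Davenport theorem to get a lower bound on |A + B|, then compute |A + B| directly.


Cauchy-Davenport: |A + B| ≥ min(p, |A| + |B| - 1) for A, B nonempty in Z/pZ.
|A| = 3, |B| = 3, p = 29.
CD lower bound = min(29, 3 + 3 - 1) = min(29, 5) = 5.
Compute A + B mod 29 directly:
a = 9: 9+3=12, 9+14=23, 9+26=6
a = 21: 21+3=24, 21+14=6, 21+26=18
a = 25: 25+3=28, 25+14=10, 25+26=22
A + B = {6, 10, 12, 18, 22, 23, 24, 28}, so |A + B| = 8.
Verify: 8 ≥ 5? Yes ✓.

CD lower bound = 5, actual |A + B| = 8.


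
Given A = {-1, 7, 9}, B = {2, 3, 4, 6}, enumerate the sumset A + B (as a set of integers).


A + B = {a + b : a ∈ A, b ∈ B}.
Enumerate all |A|·|B| = 3·4 = 12 pairs (a, b) and collect distinct sums.
a = -1: -1+2=1, -1+3=2, -1+4=3, -1+6=5
a = 7: 7+2=9, 7+3=10, 7+4=11, 7+6=13
a = 9: 9+2=11, 9+3=12, 9+4=13, 9+6=15
Collecting distinct sums: A + B = {1, 2, 3, 5, 9, 10, 11, 12, 13, 15}
|A + B| = 10

A + B = {1, 2, 3, 5, 9, 10, 11, 12, 13, 15}


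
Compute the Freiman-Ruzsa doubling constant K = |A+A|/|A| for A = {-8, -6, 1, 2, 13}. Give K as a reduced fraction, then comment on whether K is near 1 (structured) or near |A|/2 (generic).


|A| = 5.
Compute A + A by enumerating all 25 pairs.
A + A = {-16, -14, -12, -7, -6, -5, -4, 2, 3, 4, 5, 7, 14, 15, 26}, so |A + A| = 15.
K = |A + A| / |A| = 15/5 = 3/1 ≈ 3.0000.
Reference: AP of size 5 gives K = 9/5 ≈ 1.8000; a fully generic set of size 5 gives K ≈ 3.0000.

|A| = 5, |A + A| = 15, K = 15/5 = 3/1.


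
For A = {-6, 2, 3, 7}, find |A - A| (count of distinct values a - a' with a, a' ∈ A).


A - A = {a - a' : a, a' ∈ A}; |A| = 4.
Bounds: 2|A|-1 ≤ |A - A| ≤ |A|² - |A| + 1, i.e. 7 ≤ |A - A| ≤ 13.
Note: 0 ∈ A - A always (from a - a). The set is symmetric: if d ∈ A - A then -d ∈ A - A.
Enumerate nonzero differences d = a - a' with a > a' (then include -d):
Positive differences: {1, 4, 5, 8, 9, 13}
Full difference set: {0} ∪ (positive diffs) ∪ (negative diffs).
|A - A| = 1 + 2·6 = 13 (matches direct enumeration: 13).

|A - A| = 13


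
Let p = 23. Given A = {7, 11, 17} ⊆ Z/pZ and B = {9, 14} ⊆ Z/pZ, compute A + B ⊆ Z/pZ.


Work in Z/23Z: reduce every sum a + b modulo 23.
Enumerate all 6 pairs:
a = 7: 7+9=16, 7+14=21
a = 11: 11+9=20, 11+14=2
a = 17: 17+9=3, 17+14=8
Distinct residues collected: {2, 3, 8, 16, 20, 21}
|A + B| = 6 (out of 23 total residues).

A + B = {2, 3, 8, 16, 20, 21}


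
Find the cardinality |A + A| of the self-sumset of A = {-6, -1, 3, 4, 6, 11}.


A + A = {a + a' : a, a' ∈ A}; |A| = 6.
General bounds: 2|A| - 1 ≤ |A + A| ≤ |A|(|A|+1)/2, i.e. 11 ≤ |A + A| ≤ 21.
Lower bound 2|A|-1 is attained iff A is an arithmetic progression.
Enumerate sums a + a' for a ≤ a' (symmetric, so this suffices):
a = -6: -6+-6=-12, -6+-1=-7, -6+3=-3, -6+4=-2, -6+6=0, -6+11=5
a = -1: -1+-1=-2, -1+3=2, -1+4=3, -1+6=5, -1+11=10
a = 3: 3+3=6, 3+4=7, 3+6=9, 3+11=14
a = 4: 4+4=8, 4+6=10, 4+11=15
a = 6: 6+6=12, 6+11=17
a = 11: 11+11=22
Distinct sums: {-12, -7, -3, -2, 0, 2, 3, 5, 6, 7, 8, 9, 10, 12, 14, 15, 17, 22}
|A + A| = 18

|A + A| = 18


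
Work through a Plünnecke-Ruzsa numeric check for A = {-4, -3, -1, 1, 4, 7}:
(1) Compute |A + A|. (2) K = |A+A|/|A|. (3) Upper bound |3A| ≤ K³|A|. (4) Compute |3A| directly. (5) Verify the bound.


|A| = 6.
Step 1: Compute A + A by enumerating all 36 pairs.
A + A = {-8, -7, -6, -5, -4, -3, -2, 0, 1, 2, 3, 4, 5, 6, 8, 11, 14}, so |A + A| = 17.
Step 2: Doubling constant K = |A + A|/|A| = 17/6 = 17/6 ≈ 2.8333.
Step 3: Plünnecke-Ruzsa gives |3A| ≤ K³·|A| = (2.8333)³ · 6 ≈ 136.4722.
Step 4: Compute 3A = A + A + A directly by enumerating all triples (a,b,c) ∈ A³; |3A| = 29.
Step 5: Check 29 ≤ 136.4722? Yes ✓.

K = 17/6, Plünnecke-Ruzsa bound K³|A| ≈ 136.4722, |3A| = 29, inequality holds.


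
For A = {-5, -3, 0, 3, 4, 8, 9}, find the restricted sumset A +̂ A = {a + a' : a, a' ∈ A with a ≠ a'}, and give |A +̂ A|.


Restricted sumset: A +̂ A = {a + a' : a ∈ A, a' ∈ A, a ≠ a'}.
Equivalently, take A + A and drop any sum 2a that is achievable ONLY as a + a for a ∈ A (i.e. sums representable only with equal summands).
Enumerate pairs (a, a') with a < a' (symmetric, so each unordered pair gives one sum; this covers all a ≠ a'):
  -5 + -3 = -8
  -5 + 0 = -5
  -5 + 3 = -2
  -5 + 4 = -1
  -5 + 8 = 3
  -5 + 9 = 4
  -3 + 0 = -3
  -3 + 3 = 0
  -3 + 4 = 1
  -3 + 8 = 5
  -3 + 9 = 6
  0 + 3 = 3
  0 + 4 = 4
  0 + 8 = 8
  0 + 9 = 9
  3 + 4 = 7
  3 + 8 = 11
  3 + 9 = 12
  4 + 8 = 12
  4 + 9 = 13
  8 + 9 = 17
Collected distinct sums: {-8, -5, -3, -2, -1, 0, 1, 3, 4, 5, 6, 7, 8, 9, 11, 12, 13, 17}
|A +̂ A| = 18
(Reference bound: |A +̂ A| ≥ 2|A| - 3 for |A| ≥ 2, with |A| = 7 giving ≥ 11.)

|A +̂ A| = 18


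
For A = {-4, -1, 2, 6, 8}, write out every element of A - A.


A - A = {a - a' : a, a' ∈ A}.
Compute a - a' for each ordered pair (a, a'):
a = -4: -4--4=0, -4--1=-3, -4-2=-6, -4-6=-10, -4-8=-12
a = -1: -1--4=3, -1--1=0, -1-2=-3, -1-6=-7, -1-8=-9
a = 2: 2--4=6, 2--1=3, 2-2=0, 2-6=-4, 2-8=-6
a = 6: 6--4=10, 6--1=7, 6-2=4, 6-6=0, 6-8=-2
a = 8: 8--4=12, 8--1=9, 8-2=6, 8-6=2, 8-8=0
Collecting distinct values (and noting 0 appears from a-a):
A - A = {-12, -10, -9, -7, -6, -4, -3, -2, 0, 2, 3, 4, 6, 7, 9, 10, 12}
|A - A| = 17

A - A = {-12, -10, -9, -7, -6, -4, -3, -2, 0, 2, 3, 4, 6, 7, 9, 10, 12}


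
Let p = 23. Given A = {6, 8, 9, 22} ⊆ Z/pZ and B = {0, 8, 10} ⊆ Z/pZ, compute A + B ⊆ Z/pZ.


Work in Z/23Z: reduce every sum a + b modulo 23.
Enumerate all 12 pairs:
a = 6: 6+0=6, 6+8=14, 6+10=16
a = 8: 8+0=8, 8+8=16, 8+10=18
a = 9: 9+0=9, 9+8=17, 9+10=19
a = 22: 22+0=22, 22+8=7, 22+10=9
Distinct residues collected: {6, 7, 8, 9, 14, 16, 17, 18, 19, 22}
|A + B| = 10 (out of 23 total residues).

A + B = {6, 7, 8, 9, 14, 16, 17, 18, 19, 22}


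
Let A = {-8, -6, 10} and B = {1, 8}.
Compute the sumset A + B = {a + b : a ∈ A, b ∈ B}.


A + B = {a + b : a ∈ A, b ∈ B}.
Enumerate all |A|·|B| = 3·2 = 6 pairs (a, b) and collect distinct sums.
a = -8: -8+1=-7, -8+8=0
a = -6: -6+1=-5, -6+8=2
a = 10: 10+1=11, 10+8=18
Collecting distinct sums: A + B = {-7, -5, 0, 2, 11, 18}
|A + B| = 6

A + B = {-7, -5, 0, 2, 11, 18}


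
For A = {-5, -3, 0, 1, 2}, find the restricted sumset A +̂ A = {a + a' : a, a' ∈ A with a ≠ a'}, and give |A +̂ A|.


Restricted sumset: A +̂ A = {a + a' : a ∈ A, a' ∈ A, a ≠ a'}.
Equivalently, take A + A and drop any sum 2a that is achievable ONLY as a + a for a ∈ A (i.e. sums representable only with equal summands).
Enumerate pairs (a, a') with a < a' (symmetric, so each unordered pair gives one sum; this covers all a ≠ a'):
  -5 + -3 = -8
  -5 + 0 = -5
  -5 + 1 = -4
  -5 + 2 = -3
  -3 + 0 = -3
  -3 + 1 = -2
  -3 + 2 = -1
  0 + 1 = 1
  0 + 2 = 2
  1 + 2 = 3
Collected distinct sums: {-8, -5, -4, -3, -2, -1, 1, 2, 3}
|A +̂ A| = 9
(Reference bound: |A +̂ A| ≥ 2|A| - 3 for |A| ≥ 2, with |A| = 5 giving ≥ 7.)

|A +̂ A| = 9


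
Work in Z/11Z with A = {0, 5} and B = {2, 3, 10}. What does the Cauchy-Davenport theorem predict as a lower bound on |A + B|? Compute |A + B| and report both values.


Cauchy-Davenport: |A + B| ≥ min(p, |A| + |B| - 1) for A, B nonempty in Z/pZ.
|A| = 2, |B| = 3, p = 11.
CD lower bound = min(11, 2 + 3 - 1) = min(11, 4) = 4.
Compute A + B mod 11 directly:
a = 0: 0+2=2, 0+3=3, 0+10=10
a = 5: 5+2=7, 5+3=8, 5+10=4
A + B = {2, 3, 4, 7, 8, 10}, so |A + B| = 6.
Verify: 6 ≥ 4? Yes ✓.

CD lower bound = 4, actual |A + B| = 6.


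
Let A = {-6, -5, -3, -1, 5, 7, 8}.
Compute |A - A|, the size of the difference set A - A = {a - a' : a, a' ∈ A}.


A - A = {a - a' : a, a' ∈ A}; |A| = 7.
Bounds: 2|A|-1 ≤ |A - A| ≤ |A|² - |A| + 1, i.e. 13 ≤ |A - A| ≤ 43.
Note: 0 ∈ A - A always (from a - a). The set is symmetric: if d ∈ A - A then -d ∈ A - A.
Enumerate nonzero differences d = a - a' with a > a' (then include -d):
Positive differences: {1, 2, 3, 4, 5, 6, 8, 9, 10, 11, 12, 13, 14}
Full difference set: {0} ∪ (positive diffs) ∪ (negative diffs).
|A - A| = 1 + 2·13 = 27 (matches direct enumeration: 27).

|A - A| = 27


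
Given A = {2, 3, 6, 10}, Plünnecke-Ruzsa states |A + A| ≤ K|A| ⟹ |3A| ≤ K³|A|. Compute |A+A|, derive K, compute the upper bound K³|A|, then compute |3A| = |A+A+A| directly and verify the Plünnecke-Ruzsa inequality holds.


|A| = 4.
Step 1: Compute A + A by enumerating all 16 pairs.
A + A = {4, 5, 6, 8, 9, 12, 13, 16, 20}, so |A + A| = 9.
Step 2: Doubling constant K = |A + A|/|A| = 9/4 = 9/4 ≈ 2.2500.
Step 3: Plünnecke-Ruzsa gives |3A| ≤ K³·|A| = (2.2500)³ · 4 ≈ 45.5625.
Step 4: Compute 3A = A + A + A directly by enumerating all triples (a,b,c) ∈ A³; |3A| = 16.
Step 5: Check 16 ≤ 45.5625? Yes ✓.

K = 9/4, Plünnecke-Ruzsa bound K³|A| ≈ 45.5625, |3A| = 16, inequality holds.


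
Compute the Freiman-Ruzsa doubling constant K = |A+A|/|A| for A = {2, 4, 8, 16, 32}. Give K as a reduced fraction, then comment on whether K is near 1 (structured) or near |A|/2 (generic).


|A| = 5.
Compute A + A by enumerating all 25 pairs.
A + A = {4, 6, 8, 10, 12, 16, 18, 20, 24, 32, 34, 36, 40, 48, 64}, so |A + A| = 15.
K = |A + A| / |A| = 15/5 = 3/1 ≈ 3.0000.
Reference: AP of size 5 gives K = 9/5 ≈ 1.8000; a fully generic set of size 5 gives K ≈ 3.0000.

|A| = 5, |A + A| = 15, K = 15/5 = 3/1.


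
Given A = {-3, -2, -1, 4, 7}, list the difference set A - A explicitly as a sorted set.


A - A = {a - a' : a, a' ∈ A}.
Compute a - a' for each ordered pair (a, a'):
a = -3: -3--3=0, -3--2=-1, -3--1=-2, -3-4=-7, -3-7=-10
a = -2: -2--3=1, -2--2=0, -2--1=-1, -2-4=-6, -2-7=-9
a = -1: -1--3=2, -1--2=1, -1--1=0, -1-4=-5, -1-7=-8
a = 4: 4--3=7, 4--2=6, 4--1=5, 4-4=0, 4-7=-3
a = 7: 7--3=10, 7--2=9, 7--1=8, 7-4=3, 7-7=0
Collecting distinct values (and noting 0 appears from a-a):
A - A = {-10, -9, -8, -7, -6, -5, -3, -2, -1, 0, 1, 2, 3, 5, 6, 7, 8, 9, 10}
|A - A| = 19

A - A = {-10, -9, -8, -7, -6, -5, -3, -2, -1, 0, 1, 2, 3, 5, 6, 7, 8, 9, 10}


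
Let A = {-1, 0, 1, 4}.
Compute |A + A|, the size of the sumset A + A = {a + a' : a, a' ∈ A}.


A + A = {a + a' : a, a' ∈ A}; |A| = 4.
General bounds: 2|A| - 1 ≤ |A + A| ≤ |A|(|A|+1)/2, i.e. 7 ≤ |A + A| ≤ 10.
Lower bound 2|A|-1 is attained iff A is an arithmetic progression.
Enumerate sums a + a' for a ≤ a' (symmetric, so this suffices):
a = -1: -1+-1=-2, -1+0=-1, -1+1=0, -1+4=3
a = 0: 0+0=0, 0+1=1, 0+4=4
a = 1: 1+1=2, 1+4=5
a = 4: 4+4=8
Distinct sums: {-2, -1, 0, 1, 2, 3, 4, 5, 8}
|A + A| = 9

|A + A| = 9


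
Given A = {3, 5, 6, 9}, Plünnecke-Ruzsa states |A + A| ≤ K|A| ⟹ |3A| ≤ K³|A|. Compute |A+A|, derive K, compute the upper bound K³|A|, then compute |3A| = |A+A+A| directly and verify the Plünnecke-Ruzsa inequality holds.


|A| = 4.
Step 1: Compute A + A by enumerating all 16 pairs.
A + A = {6, 8, 9, 10, 11, 12, 14, 15, 18}, so |A + A| = 9.
Step 2: Doubling constant K = |A + A|/|A| = 9/4 = 9/4 ≈ 2.2500.
Step 3: Plünnecke-Ruzsa gives |3A| ≤ K³·|A| = (2.2500)³ · 4 ≈ 45.5625.
Step 4: Compute 3A = A + A + A directly by enumerating all triples (a,b,c) ∈ A³; |3A| = 15.
Step 5: Check 15 ≤ 45.5625? Yes ✓.

K = 9/4, Plünnecke-Ruzsa bound K³|A| ≈ 45.5625, |3A| = 15, inequality holds.


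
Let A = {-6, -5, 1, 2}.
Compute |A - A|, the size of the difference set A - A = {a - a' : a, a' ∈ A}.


A - A = {a - a' : a, a' ∈ A}; |A| = 4.
Bounds: 2|A|-1 ≤ |A - A| ≤ |A|² - |A| + 1, i.e. 7 ≤ |A - A| ≤ 13.
Note: 0 ∈ A - A always (from a - a). The set is symmetric: if d ∈ A - A then -d ∈ A - A.
Enumerate nonzero differences d = a - a' with a > a' (then include -d):
Positive differences: {1, 6, 7, 8}
Full difference set: {0} ∪ (positive diffs) ∪ (negative diffs).
|A - A| = 1 + 2·4 = 9 (matches direct enumeration: 9).

|A - A| = 9


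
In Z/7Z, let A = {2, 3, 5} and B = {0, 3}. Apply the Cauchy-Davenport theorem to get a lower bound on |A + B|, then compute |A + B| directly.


Cauchy-Davenport: |A + B| ≥ min(p, |A| + |B| - 1) for A, B nonempty in Z/pZ.
|A| = 3, |B| = 2, p = 7.
CD lower bound = min(7, 3 + 2 - 1) = min(7, 4) = 4.
Compute A + B mod 7 directly:
a = 2: 2+0=2, 2+3=5
a = 3: 3+0=3, 3+3=6
a = 5: 5+0=5, 5+3=1
A + B = {1, 2, 3, 5, 6}, so |A + B| = 5.
Verify: 5 ≥ 4? Yes ✓.

CD lower bound = 4, actual |A + B| = 5.


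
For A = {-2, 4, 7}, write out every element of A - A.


A - A = {a - a' : a, a' ∈ A}.
Compute a - a' for each ordered pair (a, a'):
a = -2: -2--2=0, -2-4=-6, -2-7=-9
a = 4: 4--2=6, 4-4=0, 4-7=-3
a = 7: 7--2=9, 7-4=3, 7-7=0
Collecting distinct values (and noting 0 appears from a-a):
A - A = {-9, -6, -3, 0, 3, 6, 9}
|A - A| = 7

A - A = {-9, -6, -3, 0, 3, 6, 9}


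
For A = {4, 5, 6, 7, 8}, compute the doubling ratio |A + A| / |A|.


|A| = 5.
Compute A + A by enumerating all 25 pairs.
A + A = {8, 9, 10, 11, 12, 13, 14, 15, 16}, so |A + A| = 9.
K = |A + A| / |A| = 9/5 (already in lowest terms) ≈ 1.8000.
Reference: AP of size 5 gives K = 9/5 ≈ 1.8000; a fully generic set of size 5 gives K ≈ 3.0000.

|A| = 5, |A + A| = 9, K = 9/5.
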